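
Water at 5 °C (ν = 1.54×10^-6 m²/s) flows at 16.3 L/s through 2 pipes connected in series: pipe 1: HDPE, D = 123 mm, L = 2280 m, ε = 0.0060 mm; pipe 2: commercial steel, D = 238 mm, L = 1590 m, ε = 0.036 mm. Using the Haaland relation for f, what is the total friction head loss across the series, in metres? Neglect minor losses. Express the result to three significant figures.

H ≈ 32.4 m

Pipe 1: V = 1.372 m/s, Re = 1.10×10^5, ε/D = 4.88×10^-5, f = 0.01771, h_1 = f(L/D)V²/2g = 31.48 m
Pipe 2: V = 0.3664 m/s, Re = 5.66×10^4, ε/D = 1.51×10^-4, f = 0.02062, h_2 = f(L/D)V²/2g = 0.9426 m
Series → Q common, losses add: H = Σh = 32.42 m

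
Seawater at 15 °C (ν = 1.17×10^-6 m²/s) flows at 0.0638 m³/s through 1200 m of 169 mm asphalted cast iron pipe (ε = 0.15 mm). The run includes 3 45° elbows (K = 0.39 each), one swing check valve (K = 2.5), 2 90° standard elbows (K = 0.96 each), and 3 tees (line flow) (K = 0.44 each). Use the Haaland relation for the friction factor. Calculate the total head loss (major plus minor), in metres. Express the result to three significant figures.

V = 4Q/(πD²) = 2.844 m/s; V²/2g = 0.4123 m
Re = 4.11×10^5, ε/D = 8.88×10^-4 → f = 0.01980 (Haaland)
Major: h_f = f(L/D)·V²/2g = 0.01980·7101·0.4123 = 57.97 m
Minor: ΣK = 6.91; h_m = ΣK·V²/2g = 2.849 m
Total H_L = 57.97 + 2.849 = 60.82 m

H_L ≈ 60.8 m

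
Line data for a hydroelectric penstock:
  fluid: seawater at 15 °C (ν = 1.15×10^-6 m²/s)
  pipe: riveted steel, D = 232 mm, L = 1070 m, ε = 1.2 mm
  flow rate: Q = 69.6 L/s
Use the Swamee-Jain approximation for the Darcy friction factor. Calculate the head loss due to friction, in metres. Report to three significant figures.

V = 4Q/(πD²) = 4·0.0696/(π·0.232²) = 1.646 m/s
Re = VD/ν = 1.646·0.232/1.15×10^-6 = 3.32×10^5 → turbulent
ε/D = 1.2/232 = 0.00517
Swamee-Jain: f = 0.03109
h_f = f(L/D)V²/(2g) = 0.03109·(1070/0.232)·1.646²/(2·9.81) = 19.81 m

h_f ≈ 19.8 m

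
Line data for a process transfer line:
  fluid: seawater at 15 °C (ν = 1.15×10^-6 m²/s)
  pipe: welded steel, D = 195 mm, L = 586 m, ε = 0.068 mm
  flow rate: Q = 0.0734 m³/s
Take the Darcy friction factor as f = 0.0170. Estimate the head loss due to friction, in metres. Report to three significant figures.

h_f ≈ 15.7 m

V = 4Q/(πD²) = 4·0.0734/(π·0.195²) = 2.458 m/s
h_f = f(L/D)V²/(2g) = 0.01700·(586/0.195)·2.458²/(2·9.81) = 15.73 m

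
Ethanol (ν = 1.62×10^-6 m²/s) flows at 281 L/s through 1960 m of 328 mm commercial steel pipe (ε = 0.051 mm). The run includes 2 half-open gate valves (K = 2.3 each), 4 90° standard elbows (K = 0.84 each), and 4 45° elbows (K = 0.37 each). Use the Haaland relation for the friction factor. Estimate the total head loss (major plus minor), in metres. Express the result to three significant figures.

V = 4Q/(πD²) = 3.326 m/s; V²/2g = 0.5637 m
Re = 6.73×10^5, ε/D = 1.55×10^-4 → f = 0.01447 (Haaland)
Major: h_f = f(L/D)·V²/2g = 0.01447·5976·0.5637 = 48.76 m
Minor: ΣK = 9.44; h_m = ΣK·V²/2g = 5.321 m
Total H_L = 48.76 + 5.321 = 54.08 m

H_L ≈ 54.1 m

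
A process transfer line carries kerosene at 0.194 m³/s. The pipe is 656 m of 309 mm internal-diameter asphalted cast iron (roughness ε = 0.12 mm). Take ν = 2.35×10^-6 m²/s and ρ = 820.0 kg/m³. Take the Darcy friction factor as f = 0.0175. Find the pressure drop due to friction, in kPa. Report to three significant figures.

V = 4Q/(πD²) = 4·0.194/(π·0.309²) = 2.587 m/s
h_f = f(L/D)V²/(2g) = 0.01750·(656/0.309)·2.587²/(2·9.81) = 12.67 m
Δp = ρg·h_f = 820.0·9.81·12.67 = 101.9 kPa

Δp ≈ 102 kPa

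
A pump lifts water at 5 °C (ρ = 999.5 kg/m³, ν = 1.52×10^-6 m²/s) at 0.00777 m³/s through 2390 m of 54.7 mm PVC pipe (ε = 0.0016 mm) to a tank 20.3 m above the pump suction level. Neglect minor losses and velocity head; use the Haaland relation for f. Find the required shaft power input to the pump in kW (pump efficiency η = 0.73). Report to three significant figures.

P_shaft ≈ 46.1 kW

V = 4Q/(πD²) = 3.306 m/s; Re = 1.19×10^5; ε/D = 2.93×10^-5; f = 0.01733
h_f = f(L/D)V²/2g = 421.8 m
Total head H = z + h_f = 20.3 + 421.8 = 442.1 m
P_hyd = ρgQH = 999.5·9.81·0.00777·442.1 = 33.68 kW
P_shaft = P_hyd/η = 33.68/0.73 = 46.14 kW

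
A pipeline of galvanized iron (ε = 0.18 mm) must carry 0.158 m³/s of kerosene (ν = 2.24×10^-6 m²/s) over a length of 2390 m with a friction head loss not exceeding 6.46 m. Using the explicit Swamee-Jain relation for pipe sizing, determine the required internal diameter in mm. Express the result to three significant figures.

D ≈ 433 mm

Swamee-Jain (Type III): D = 0.66·[ε^1.25·(LQ²/(gh_f))^4.75 + ν·Q^9.4·(L/(gh_f))^5.2]^0.04
LQ²/(gh_f) = 0.9415; L/(gh_f) = 37.71
Term 1 = ε^1.25·(…)^4.75 = 1.57×10^-5; Term 2 = ν·Q^9.4·(…)^5.2 = 1.04×10^-5
D = 0.66·(1.57×10^-5 + 1.04×10^-5)^0.04 = 0.4327 m = 433 mm
Check: V = 1.07 m/s, Re = 2.08×10^5, f = 0.01841, h_f = 5.99 m ≈ 6.46 m ✓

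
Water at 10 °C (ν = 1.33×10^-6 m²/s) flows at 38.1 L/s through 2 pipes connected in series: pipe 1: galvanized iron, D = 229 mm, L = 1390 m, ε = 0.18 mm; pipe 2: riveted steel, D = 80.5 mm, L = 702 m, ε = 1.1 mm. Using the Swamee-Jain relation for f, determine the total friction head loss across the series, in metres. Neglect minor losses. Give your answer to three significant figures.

H ≈ 1060 m

Pipe 1: V = 0.9250 m/s, Re = 1.59×10^5, ε/D = 7.86×10^-4, f = 0.02065, h_1 = f(L/D)V²/2g = 5.468 m
Pipe 2: V = 7.486 m/s, Re = 4.53×10^5, ε/D = 0.0137, f = 0.04244, h_2 = f(L/D)V²/2g = 1057 m
Series → Q common, losses add: H = Σh = 1062 m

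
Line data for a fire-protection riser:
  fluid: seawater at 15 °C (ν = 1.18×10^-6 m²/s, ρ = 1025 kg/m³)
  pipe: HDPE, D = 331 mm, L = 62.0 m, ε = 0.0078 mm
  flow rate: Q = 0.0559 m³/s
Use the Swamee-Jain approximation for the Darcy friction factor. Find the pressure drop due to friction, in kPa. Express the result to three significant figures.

V = 4Q/(πD²) = 4·0.0559/(π·0.331²) = 0.6496 m/s
Re = VD/ν = 0.6496·0.331/1.18×10^-6 = 1.82×10^5 → turbulent
ε/D = 0.0078/331 = 2.36×10^-5
Swamee-Jain: f = 0.01602
h_f = f(L/D)V²/(2g) = 0.01602·(62.0/0.331)·0.6496²/(2·9.81) = 0.06455 m
Δp = ρg·h_f = 1025·9.81·0.06455 = 0.6491 kPa

Δp ≈ 0.649 kPa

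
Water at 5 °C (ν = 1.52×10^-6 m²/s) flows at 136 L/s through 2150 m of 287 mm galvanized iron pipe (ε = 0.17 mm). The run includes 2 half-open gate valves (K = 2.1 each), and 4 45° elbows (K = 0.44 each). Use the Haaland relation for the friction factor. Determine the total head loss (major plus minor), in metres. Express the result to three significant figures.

H_L ≈ 32.3 m

V = 4Q/(πD²) = 2.102 m/s; V²/2g = 0.2253 m
Re = 3.97×10^5, ε/D = 5.92×10^-4 → f = 0.01832 (Haaland)
Major: h_f = f(L/D)·V²/2g = 0.01832·7491·0.2253 = 30.91 m
Minor: ΣK = 5.96; h_m = ΣK·V²/2g = 1.343 m
Total H_L = 30.91 + 1.343 = 32.26 m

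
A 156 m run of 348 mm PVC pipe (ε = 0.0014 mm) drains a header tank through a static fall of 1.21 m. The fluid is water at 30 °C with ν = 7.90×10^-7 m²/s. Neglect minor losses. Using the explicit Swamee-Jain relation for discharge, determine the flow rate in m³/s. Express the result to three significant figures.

Swamee-Jain (Type II): Q = -0.965·√(gD⁵h_f/L)·ln[ε/(3.7D) + √(3.17ν²L/(gD³h_f))]
√(gD⁵h_f/L) = √(9.81·0.348⁵·1.21/156) = 0.01971
ε/(3.7D) = 1.09×10^-6; √(3.17ν²L/(gD³h_f)) = 2.48×10^-5
Q = -0.965·0.01971·ln(2.593×10^-5) = 0.2008 m³/s
Check: V = 2.11 m/s, Re = 9.30×10^5, f = 0.01185, h_f = 1.21 m ≈ 1.21 m ✓

Q ≈ 0.201 m³/s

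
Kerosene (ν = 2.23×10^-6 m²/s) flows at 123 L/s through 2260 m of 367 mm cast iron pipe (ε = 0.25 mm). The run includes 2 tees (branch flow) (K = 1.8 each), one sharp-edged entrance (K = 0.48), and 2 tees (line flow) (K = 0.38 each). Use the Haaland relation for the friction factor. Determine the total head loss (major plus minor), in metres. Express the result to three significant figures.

H_L ≈ 8.65 m

V = 4Q/(πD²) = 1.163 m/s; V²/2g = 0.06891 m
Re = 1.91×10^5, ε/D = 6.81×10^-4 → f = 0.01960 (Haaland)
Major: h_f = f(L/D)·V²/2g = 0.01960·6158·0.06891 = 8.316 m
Minor: ΣK = 4.84; h_m = ΣK·V²/2g = 0.3335 m
Total H_L = 8.316 + 0.3335 = 8.650 m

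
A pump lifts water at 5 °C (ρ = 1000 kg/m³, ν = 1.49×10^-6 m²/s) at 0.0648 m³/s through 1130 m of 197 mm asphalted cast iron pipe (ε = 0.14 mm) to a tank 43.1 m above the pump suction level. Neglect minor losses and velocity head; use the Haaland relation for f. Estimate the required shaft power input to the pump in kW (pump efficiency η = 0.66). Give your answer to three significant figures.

P_shaft ≈ 66.0 kW

V = 4Q/(πD²) = 2.126 m/s; Re = 2.81×10^5; ε/D = 7.11×10^-4; f = 0.01927
h_f = f(L/D)V²/2g = 25.46 m
Total head H = z + h_f = 43.1 + 25.46 = 68.56 m
P_hyd = ρgQH = 1000·9.81·0.0648·68.56 = 43.58 kW
P_shaft = P_hyd/η = 43.58/0.66 = 66.03 kW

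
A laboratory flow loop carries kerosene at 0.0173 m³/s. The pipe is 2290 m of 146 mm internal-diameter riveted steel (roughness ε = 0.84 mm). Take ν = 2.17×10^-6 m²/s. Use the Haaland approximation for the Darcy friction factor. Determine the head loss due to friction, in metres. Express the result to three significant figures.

V = 4Q/(πD²) = 4·0.0173/(π·0.146²) = 1.033 m/s
Re = VD/ν = 1.033·0.146/2.17×10^-6 = 6.95×10^4 → turbulent
ε/D = 0.84/146 = 0.00575
Haaland: f = 0.03287
h_f = f(L/D)V²/(2g) = 0.03287·(2290/0.146)·1.033²/(2·9.81) = 28.06 m

h_f ≈ 28.1 m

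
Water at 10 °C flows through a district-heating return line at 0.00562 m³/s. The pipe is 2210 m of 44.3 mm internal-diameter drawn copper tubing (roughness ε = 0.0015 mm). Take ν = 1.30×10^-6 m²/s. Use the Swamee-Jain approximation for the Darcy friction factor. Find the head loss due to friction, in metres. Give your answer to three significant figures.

h_f ≈ 585 m

V = 4Q/(πD²) = 4·0.00562/(π·0.0443²) = 3.646 m/s
Re = VD/ν = 3.646·0.0443/1.30×10^-6 = 1.24×10^5 → turbulent
ε/D = 0.0015/44.3 = 3.39×10^-5
Swamee-Jain: f = 0.01731
h_f = f(L/D)V²/(2g) = 0.01731·(2210/0.0443)·3.646²/(2·9.81) = 585.2 m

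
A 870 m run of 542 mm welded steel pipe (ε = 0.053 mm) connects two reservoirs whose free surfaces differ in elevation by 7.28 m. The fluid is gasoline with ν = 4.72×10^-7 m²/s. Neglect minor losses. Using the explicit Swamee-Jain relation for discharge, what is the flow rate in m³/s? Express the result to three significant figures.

Swamee-Jain (Type II): Q = -0.965·√(gD⁵h_f/L)·ln[ε/(3.7D) + √(3.17ν²L/(gD³h_f))]
√(gD⁵h_f/L) = √(9.81·0.542⁵·7.28/870) = 0.06196
ε/(3.7D) = 2.64×10^-5; √(3.17ν²L/(gD³h_f)) = 7.35×10^-6
Q = -0.965·0.06196·ln(3.378×10^-5) = 0.6156 m³/s
Check: V = 2.67 m/s, Re = 3.06×10^6, f = 0.01257, h_f = 7.32 m ≈ 7.28 m ✓

Q ≈ 0.616 m³/s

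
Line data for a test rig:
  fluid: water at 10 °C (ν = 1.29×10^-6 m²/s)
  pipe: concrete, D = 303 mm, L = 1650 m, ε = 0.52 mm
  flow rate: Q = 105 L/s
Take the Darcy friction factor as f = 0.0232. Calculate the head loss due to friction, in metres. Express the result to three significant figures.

V = 4Q/(πD²) = 4·0.105/(π·0.303²) = 1.456 m/s
h_f = f(L/D)V²/(2g) = 0.02320·(1650/0.303)·1.456²/(2·9.81) = 13.65 m

h_f ≈ 13.7 m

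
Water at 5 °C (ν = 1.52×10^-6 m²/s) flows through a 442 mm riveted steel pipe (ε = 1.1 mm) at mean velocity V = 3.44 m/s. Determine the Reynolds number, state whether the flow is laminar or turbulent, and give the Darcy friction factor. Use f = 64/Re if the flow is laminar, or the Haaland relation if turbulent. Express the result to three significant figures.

Re = VD/ν = 3.440·0.442/1.52×10^-6 = 1.00×10^6
Re > 4000 → turbulent; ε/D = 0.00249
Haaland: f = 0.02503

Re ≈ 1.00×10^6; turbulent; f ≈ 0.0250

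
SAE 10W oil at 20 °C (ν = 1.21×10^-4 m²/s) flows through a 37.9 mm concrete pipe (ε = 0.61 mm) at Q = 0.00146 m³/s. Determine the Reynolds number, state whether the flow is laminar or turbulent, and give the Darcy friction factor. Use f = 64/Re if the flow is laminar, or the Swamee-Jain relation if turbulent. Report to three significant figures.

Re ≈ 405; laminar; f = 64/Re ≈ 0.158

V = 4Q/(πD²) = 1.294 m/s
Re = VD/ν = 1.294·0.0379/1.21×10^-4 = 405
Re < 2300 → laminar → f = 64/Re = 0.1579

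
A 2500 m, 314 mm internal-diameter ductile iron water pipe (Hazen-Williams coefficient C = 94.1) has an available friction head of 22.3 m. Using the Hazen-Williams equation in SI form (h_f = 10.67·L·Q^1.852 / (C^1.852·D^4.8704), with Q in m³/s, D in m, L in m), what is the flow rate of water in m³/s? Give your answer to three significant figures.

Rearranging: Q = [h_f·C^1.852·D^4.8704 / (10.67·L)]^(1/1.852)
Q = [22.3·94.1^1.852·0.314^4.8704 / (10.67·2500)]^0.540 = 0.09744 m³/s

Q ≈ 0.0974 m³/s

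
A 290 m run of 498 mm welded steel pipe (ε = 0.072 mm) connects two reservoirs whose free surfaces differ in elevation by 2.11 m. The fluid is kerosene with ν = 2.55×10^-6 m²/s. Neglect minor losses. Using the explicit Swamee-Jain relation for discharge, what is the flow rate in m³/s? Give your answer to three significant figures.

Q ≈ 0.422 m³/s

Swamee-Jain (Type II): Q = -0.965·√(gD⁵h_f/L)·ln[ε/(3.7D) + √(3.17ν²L/(gD³h_f))]
√(gD⁵h_f/L) = √(9.81·0.498⁵·2.11/290) = 0.04676
ε/(3.7D) = 3.91×10^-5; √(3.17ν²L/(gD³h_f)) = 4.84×10^-5
Q = -0.965·0.04676·ln(8.743×10^-5) = 0.4216 m³/s
Check: V = 2.16 m/s, Re = 4.23×10^5, f = 0.01522, h_f = 2.12 m ≈ 2.11 m ✓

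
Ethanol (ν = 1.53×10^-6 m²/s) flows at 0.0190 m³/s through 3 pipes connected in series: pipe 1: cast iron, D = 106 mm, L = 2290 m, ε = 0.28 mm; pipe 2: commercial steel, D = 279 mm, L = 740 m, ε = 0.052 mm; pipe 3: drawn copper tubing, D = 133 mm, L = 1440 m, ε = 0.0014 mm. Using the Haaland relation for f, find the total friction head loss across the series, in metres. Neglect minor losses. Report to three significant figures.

Pipe 1: V = 2.153 m/s, Re = 1.49×10^5, ε/D = 0.00264, f = 0.02617, h_1 = f(L/D)V²/2g = 133.6 m
Pipe 2: V = 0.3108 m/s, Re = 5.67×10^4, ε/D = 1.86×10^-4, f = 0.02074, h_2 = f(L/D)V²/2g = 0.2708 m
Pipe 3: V = 1.368 m/s, Re = 1.19×10^5, ε/D = 1.05×10^-5, f = 0.01724, h_3 = f(L/D)V²/2g = 17.79 m
Series → Q common, losses add: H = Σh = 151.7 m

H ≈ 152 m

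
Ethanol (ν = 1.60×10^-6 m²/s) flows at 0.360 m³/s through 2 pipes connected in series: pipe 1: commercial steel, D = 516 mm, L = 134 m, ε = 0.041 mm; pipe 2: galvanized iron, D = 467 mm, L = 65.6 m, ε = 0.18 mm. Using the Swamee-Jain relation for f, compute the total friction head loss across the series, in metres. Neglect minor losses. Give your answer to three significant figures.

H ≈ 1.08 m

Pipe 1: V = 1.722 m/s, Re = 5.55×10^5, ε/D = 7.95×10^-5, f = 0.01404, h_1 = f(L/D)V²/2g = 0.5507 m
Pipe 2: V = 2.102 m/s, Re = 6.13×10^5, ε/D = 3.85×10^-4, f = 0.01682, h_2 = f(L/D)V²/2g = 0.5320 m
Series → Q common, losses add: H = Σh = 1.083 m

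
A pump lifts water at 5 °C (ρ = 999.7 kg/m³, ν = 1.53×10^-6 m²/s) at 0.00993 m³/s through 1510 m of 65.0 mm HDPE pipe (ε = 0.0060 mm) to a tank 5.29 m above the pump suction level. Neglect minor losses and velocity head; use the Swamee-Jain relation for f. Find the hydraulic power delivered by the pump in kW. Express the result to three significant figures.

V = 4Q/(πD²) = 2.992 m/s; Re = 1.27×10^5; ε/D = 9.23×10^-5; f = 0.01762
h_f = f(L/D)V²/2g = 186.8 m
Total head H = z + h_f = 5.29 + 186.8 = 192.1 m
P_hyd = ρgQH = 999.7·9.81·0.00993·192.1 = 18.71 kW

P_hyd ≈ 18.7 kW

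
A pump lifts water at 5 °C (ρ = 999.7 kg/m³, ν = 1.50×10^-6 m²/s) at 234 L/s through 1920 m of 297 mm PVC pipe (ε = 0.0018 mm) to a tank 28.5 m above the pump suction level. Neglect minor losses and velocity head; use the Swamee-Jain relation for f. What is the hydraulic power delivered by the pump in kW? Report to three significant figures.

V = 4Q/(πD²) = 3.378 m/s; Re = 6.69×10^5; ε/D = 6.06×10^-6; f = 0.01255
h_f = f(L/D)V²/2g = 47.19 m
Total head H = z + h_f = 28.5 + 47.19 = 75.69 m
P_hyd = ρgQH = 999.7·9.81·0.234·75.69 = 173.7 kW

P_hyd ≈ 174 kW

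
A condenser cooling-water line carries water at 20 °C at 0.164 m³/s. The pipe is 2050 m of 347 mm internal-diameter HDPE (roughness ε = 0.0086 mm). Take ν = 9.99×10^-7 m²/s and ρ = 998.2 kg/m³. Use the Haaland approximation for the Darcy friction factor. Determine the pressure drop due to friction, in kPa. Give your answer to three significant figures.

V = 4Q/(πD²) = 4·0.164/(π·0.347²) = 1.734 m/s
Re = VD/ν = 1.734·0.347/9.99×10^-7 = 6.02×10^5 → turbulent
ε/D = 0.0086/347 = 2.48×10^-5
Haaland: f = 0.01297
h_f = f(L/D)V²/(2g) = 0.01297·(2050/0.347)·1.734²/(2·9.81) = 11.75 m
Δp = ρg·h_f = 998.2·9.81·11.75 = 115.0 kPa

Δp ≈ 115 kPa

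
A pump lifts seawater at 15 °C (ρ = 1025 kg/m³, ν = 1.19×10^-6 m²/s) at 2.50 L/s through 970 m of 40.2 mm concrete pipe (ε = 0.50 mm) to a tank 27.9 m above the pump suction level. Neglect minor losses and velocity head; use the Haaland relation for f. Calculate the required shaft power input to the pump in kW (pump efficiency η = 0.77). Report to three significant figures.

V = 4Q/(πD²) = 1.970 m/s; Re = 6.65×10^4; ε/D = 0.0124; f = 0.04168
h_f = f(L/D)V²/2g = 198.9 m
Total head H = z + h_f = 27.9 + 198.9 = 226.8 m
P_hyd = ρgQH = 1025·9.81·0.00250·226.8 = 5.701 kW
P_shaft = P_hyd/η = 5.701/0.77 = 7.404 kW

P_shaft ≈ 7.40 kW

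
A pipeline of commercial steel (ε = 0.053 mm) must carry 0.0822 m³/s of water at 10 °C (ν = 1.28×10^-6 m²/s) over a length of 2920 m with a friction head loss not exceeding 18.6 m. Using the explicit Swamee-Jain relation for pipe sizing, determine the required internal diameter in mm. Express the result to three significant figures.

D ≈ 273 mm

Swamee-Jain (Type III): D = 0.66·[ε^1.25·(LQ²/(gh_f))^4.75 + ν·Q^9.4·(L/(gh_f))^5.2]^0.04
LQ²/(gh_f) = 0.1081; L/(gh_f) = 16.00
Term 1 = ε^1.25·(…)^4.75 = 1.17×10^-10; Term 2 = ν·Q^9.4·(…)^5.2 = 1.48×10^-10
D = 0.66·(1.17×10^-10 + 1.48×10^-10)^0.04 = 0.2732 m = 273 mm
Check: V = 1.40 m/s, Re = 2.99×10^5, f = 0.01627, h_f = 17.4 m ≈ 18.6 m ✓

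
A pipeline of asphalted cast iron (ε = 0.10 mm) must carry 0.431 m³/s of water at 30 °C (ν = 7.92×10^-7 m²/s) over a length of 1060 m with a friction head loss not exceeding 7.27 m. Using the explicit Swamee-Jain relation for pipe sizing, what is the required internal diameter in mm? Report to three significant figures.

D ≈ 510 mm

Swamee-Jain (Type III): D = 0.66·[ε^1.25·(LQ²/(gh_f))^4.75 + ν·Q^9.4·(L/(gh_f))^5.2]^0.04
LQ²/(gh_f) = 2.761; L/(gh_f) = 14.86
Term 1 = ε^1.25·(…)^4.75 = 0.00124; Term 2 = ν·Q^9.4·(…)^5.2 = 3.61×10^-4
D = 0.66·(0.00124 + 3.61×10^-4)^0.04 = 0.5102 m = 510 mm
Check: V = 2.11 m/s, Re = 1.36×10^6, f = 0.01450, h_f = 6.82 m ≈ 7.27 m ✓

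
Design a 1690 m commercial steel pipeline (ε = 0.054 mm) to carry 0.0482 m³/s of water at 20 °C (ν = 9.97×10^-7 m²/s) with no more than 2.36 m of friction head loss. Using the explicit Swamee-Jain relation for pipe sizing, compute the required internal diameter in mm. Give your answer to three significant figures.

Swamee-Jain (Type III): D = 0.66·[ε^1.25·(LQ²/(gh_f))^4.75 + ν·Q^9.4·(L/(gh_f))^5.2]^0.04
LQ²/(gh_f) = 0.1696; L/(gh_f) = 73.00
Term 1 = ε^1.25·(…)^4.75 = 1.01×10^-9; Term 2 = ν·Q^9.4·(…)^5.2 = 2.03×10^-9
D = 0.66·(1.01×10^-9 + 2.03×10^-9)^0.04 = 0.3012 m = 301 mm
Check: V = 0.676 m/s, Re = 2.04×10^5, f = 0.01694, h_f = 2.22 m ≈ 2.36 m ✓

D ≈ 301 mm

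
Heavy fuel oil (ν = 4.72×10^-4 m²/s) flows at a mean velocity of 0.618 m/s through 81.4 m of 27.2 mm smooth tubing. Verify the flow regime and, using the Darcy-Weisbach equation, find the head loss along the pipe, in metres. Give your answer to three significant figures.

h_f ≈ 105 m

Re = VD/ν = 0.618·0.02720/4.72×10^-4 = 35.6 → laminar (Re < 2300)
f = 64/Re = 1.797
h_f = f(L/D)V²/(2g) = 1.797·(81.4/0.02720)·0.618²/(2·9.81) = 104.7 m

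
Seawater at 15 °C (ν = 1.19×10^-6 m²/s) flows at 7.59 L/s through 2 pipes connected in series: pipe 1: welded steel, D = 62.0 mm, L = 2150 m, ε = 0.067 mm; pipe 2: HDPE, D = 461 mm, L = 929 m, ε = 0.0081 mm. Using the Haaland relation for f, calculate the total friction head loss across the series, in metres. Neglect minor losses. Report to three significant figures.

Pipe 1: V = 2.514 m/s, Re = 1.31×10^5, ε/D = 0.00108, f = 0.02178, h_1 = f(L/D)V²/2g = 243.3 m
Pipe 2: V = 0.04547 m/s, Re = 1.76×10^4, ε/D = 1.76×10^-5, f = 0.02661, h_2 = f(L/D)V²/2g = 0.005651 m
Series → Q common, losses add: H = Σh = 243.3 m

H ≈ 243 m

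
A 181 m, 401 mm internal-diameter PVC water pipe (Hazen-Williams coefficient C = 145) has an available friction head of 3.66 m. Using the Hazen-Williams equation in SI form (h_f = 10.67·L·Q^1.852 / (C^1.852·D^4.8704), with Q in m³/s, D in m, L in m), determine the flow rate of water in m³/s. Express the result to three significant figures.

Q ≈ 0.444 m³/s

Rearranging: Q = [h_f·C^1.852·D^4.8704 / (10.67·L)]^(1/1.852)
Q = [3.66·145^1.852·0.401^4.8704 / (10.67·181)]^0.540 = 0.4444 m³/s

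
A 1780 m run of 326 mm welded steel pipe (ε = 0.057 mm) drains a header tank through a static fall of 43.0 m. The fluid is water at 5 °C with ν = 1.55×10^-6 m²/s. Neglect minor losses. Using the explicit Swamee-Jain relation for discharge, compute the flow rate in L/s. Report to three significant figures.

Q ≈ 270 L/s

Swamee-Jain (Type II): Q = -0.965·√(gD⁵h_f/L)·ln[ε/(3.7D) + √(3.17ν²L/(gD³h_f))]
√(gD⁵h_f/L) = √(9.81·0.326⁵·43.0/1780) = 0.02954
ε/(3.7D) = 4.73×10^-5; √(3.17ν²L/(gD³h_f)) = 3.05×10^-5
Q = -0.965·0.02954·ln(7.771×10^-5) = 0.2697 m³/s
Check: V = 3.23 m/s, Re = 6.80×10^5, f = 0.01488, h_f = 43.2 m ≈ 43.0 m ✓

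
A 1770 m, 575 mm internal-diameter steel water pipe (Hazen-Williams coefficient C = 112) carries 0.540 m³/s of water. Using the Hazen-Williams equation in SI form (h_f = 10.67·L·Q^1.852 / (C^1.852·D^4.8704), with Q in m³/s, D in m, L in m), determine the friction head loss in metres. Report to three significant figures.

h_f = 10.67·1770·0.540^1.852 / (112^1.852·0.575^4.8704) = 14.32 m

h_f ≈ 14.3 m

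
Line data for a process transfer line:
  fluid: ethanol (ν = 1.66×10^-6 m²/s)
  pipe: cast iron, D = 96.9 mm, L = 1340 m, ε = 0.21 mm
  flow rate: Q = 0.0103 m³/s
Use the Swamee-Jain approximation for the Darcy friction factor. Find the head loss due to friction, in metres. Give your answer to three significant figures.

V = 4Q/(πD²) = 4·0.0103/(π·0.0969²) = 1.397 m/s
Re = VD/ν = 1.397·0.0969/1.66×10^-6 = 8.15×10^4 → turbulent
ε/D = 0.21/96.9 = 0.00217
Swamee-Jain: f = 0.02610
h_f = f(L/D)V²/(2g) = 0.02610·(1340/0.0969)·1.397²/(2·9.81) = 35.89 m

h_f ≈ 35.9 m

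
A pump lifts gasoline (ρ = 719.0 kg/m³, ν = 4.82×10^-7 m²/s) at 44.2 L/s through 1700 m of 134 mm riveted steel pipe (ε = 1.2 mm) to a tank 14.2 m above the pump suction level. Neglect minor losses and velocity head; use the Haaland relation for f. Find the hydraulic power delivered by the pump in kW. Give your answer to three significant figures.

V = 4Q/(πD²) = 3.134 m/s; Re = 8.71×10^5; ε/D = 0.00896; f = 0.03667
h_f = f(L/D)V²/2g = 232.9 m
Total head H = z + h_f = 14.2 + 232.9 = 247.1 m
P_hyd = ρgQH = 719.0·9.81·0.0442·247.1 = 77.04 kW

P_hyd ≈ 77.0 kW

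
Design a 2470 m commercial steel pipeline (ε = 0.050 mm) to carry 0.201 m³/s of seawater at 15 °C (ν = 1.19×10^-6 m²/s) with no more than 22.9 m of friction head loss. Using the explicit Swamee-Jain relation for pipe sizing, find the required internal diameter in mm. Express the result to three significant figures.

D ≈ 354 mm

Swamee-Jain (Type III): D = 0.66·[ε^1.25·(LQ²/(gh_f))^4.75 + ν·Q^9.4·(L/(gh_f))^5.2]^0.04
LQ²/(gh_f) = 0.4442; L/(gh_f) = 10.99
Term 1 = ε^1.25·(…)^4.75 = 8.91×10^-8; Term 2 = ν·Q^9.4·(…)^5.2 = 8.71×10^-8
D = 0.66·(8.91×10^-8 + 8.71×10^-8)^0.04 = 0.3543 m = 354 mm
Check: V = 2.04 m/s, Re = 6.07×10^5, f = 0.01465, h_f = 21.6 m ≈ 22.9 m ✓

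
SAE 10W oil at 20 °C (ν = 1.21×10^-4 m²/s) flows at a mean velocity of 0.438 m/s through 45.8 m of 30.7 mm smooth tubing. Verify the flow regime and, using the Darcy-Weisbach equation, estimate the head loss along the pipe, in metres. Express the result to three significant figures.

h_f ≈ 8.40 m

Re = VD/ν = 0.438·0.03070/1.21×10^-4 = 111 → laminar (Re < 2300)
f = 64/Re = 0.5759
h_f = f(L/D)V²/(2g) = 0.5759·(45.8/0.03070)·0.438²/(2·9.81) = 8.401 m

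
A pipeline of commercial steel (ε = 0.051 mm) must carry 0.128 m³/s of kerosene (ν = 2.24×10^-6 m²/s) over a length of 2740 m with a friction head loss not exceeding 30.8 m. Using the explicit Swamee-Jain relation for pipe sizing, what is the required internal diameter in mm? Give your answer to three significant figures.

D ≈ 292 mm

Swamee-Jain (Type III): D = 0.66·[ε^1.25·(LQ²/(gh_f))^4.75 + ν·Q^9.4·(L/(gh_f))^5.2]^0.04
LQ²/(gh_f) = 0.1486; L/(gh_f) = 9.068
Term 1 = ε^1.25·(…)^4.75 = 5.03×10^-10; Term 2 = ν·Q^9.4·(…)^5.2 = 8.65×10^-10
D = 0.66·(5.03×10^-10 + 8.65×10^-10)^0.04 = 0.2917 m = 292 mm
Check: V = 1.91 m/s, Re = 2.49×10^5, f = 0.01647, h_f = 28.9 m ≈ 30.8 m ✓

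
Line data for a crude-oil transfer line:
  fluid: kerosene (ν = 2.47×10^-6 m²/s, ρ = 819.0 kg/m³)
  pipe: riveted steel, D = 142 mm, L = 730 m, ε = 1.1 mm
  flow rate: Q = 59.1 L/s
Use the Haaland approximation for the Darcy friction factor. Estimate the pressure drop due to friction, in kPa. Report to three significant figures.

Δp ≈ 1030 kPa

V = 4Q/(πD²) = 4·0.0591/(π·0.142²) = 3.732 m/s
Re = VD/ν = 3.732·0.142/2.47×10^-6 = 2.15×10^5 → turbulent
ε/D = 1.1/142 = 0.00775
Haaland: f = 0.03521
h_f = f(L/D)V²/(2g) = 0.03521·(730/0.142)·3.732²/(2·9.81) = 128.5 m
Δp = ρg·h_f = 819.0·9.81·128.5 = 1032 kPa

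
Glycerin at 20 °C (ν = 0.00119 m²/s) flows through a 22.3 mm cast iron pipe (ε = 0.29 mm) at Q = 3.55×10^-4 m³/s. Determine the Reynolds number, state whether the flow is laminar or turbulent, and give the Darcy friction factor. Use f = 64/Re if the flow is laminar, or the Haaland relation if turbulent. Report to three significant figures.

V = 4Q/(πD²) = 0.9089 m/s
Re = VD/ν = 0.9089·0.0223/0.00119 = 17.0
Re < 2300 → laminar → f = 64/Re = 3.757

Re ≈ 17.0; laminar; f = 64/Re ≈ 3.76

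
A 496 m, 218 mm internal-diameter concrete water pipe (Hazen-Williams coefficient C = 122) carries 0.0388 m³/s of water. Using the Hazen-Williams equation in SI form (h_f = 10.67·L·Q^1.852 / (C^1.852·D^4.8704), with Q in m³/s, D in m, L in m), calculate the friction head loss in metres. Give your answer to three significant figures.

h_f ≈ 2.94 m

h_f = 10.67·496·0.0388^1.852 / (122^1.852·0.218^4.8704) = 2.939 m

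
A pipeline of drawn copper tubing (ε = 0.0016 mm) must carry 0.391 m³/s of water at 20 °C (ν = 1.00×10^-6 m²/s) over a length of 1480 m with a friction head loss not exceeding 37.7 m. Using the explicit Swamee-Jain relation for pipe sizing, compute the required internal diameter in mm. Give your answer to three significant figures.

D ≈ 356 mm

Swamee-Jain (Type III): D = 0.66·[ε^1.25·(LQ²/(gh_f))^4.75 + ν·Q^9.4·(L/(gh_f))^5.2]^0.04
LQ²/(gh_f) = 0.6118; L/(gh_f) = 4.002
Term 1 = ε^1.25·(…)^4.75 = 5.51×10^-9; Term 2 = ν·Q^9.4·(…)^5.2 = 1.99×10^-7
D = 0.66·(5.51×10^-9 + 1.99×10^-7)^0.04 = 0.3564 m = 356 mm
Check: V = 3.92 m/s, Re = 1.40×10^6, f = 0.01112, h_f = 36.1 m ≈ 37.7 m ✓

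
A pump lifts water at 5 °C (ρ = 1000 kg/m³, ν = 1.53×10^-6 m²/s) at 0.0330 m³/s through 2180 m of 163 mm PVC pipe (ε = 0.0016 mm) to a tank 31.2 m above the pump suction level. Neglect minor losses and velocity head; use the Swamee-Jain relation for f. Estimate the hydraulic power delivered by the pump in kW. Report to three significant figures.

P_hyd ≈ 19.0 kW

V = 4Q/(πD²) = 1.581 m/s; Re = 1.68×10^5; ε/D = 9.82×10^-6; f = 0.01615
h_f = f(L/D)V²/2g = 27.53 m
Total head H = z + h_f = 31.2 + 27.53 = 58.73 m
P_hyd = ρgQH = 1000·9.81·0.0330·58.73 = 19.01 kW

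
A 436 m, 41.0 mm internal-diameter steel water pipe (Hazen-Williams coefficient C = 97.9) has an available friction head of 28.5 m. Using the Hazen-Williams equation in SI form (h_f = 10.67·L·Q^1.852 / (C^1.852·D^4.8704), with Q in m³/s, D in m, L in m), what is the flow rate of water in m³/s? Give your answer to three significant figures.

Q ≈ 0.00141 m³/s

Rearranging: Q = [h_f·C^1.852·D^4.8704 / (10.67·L)]^(1/1.852)
Q = [28.5·97.9^1.852·0.0410^4.8704 / (10.67·436)]^0.540 = 0.001406 m³/s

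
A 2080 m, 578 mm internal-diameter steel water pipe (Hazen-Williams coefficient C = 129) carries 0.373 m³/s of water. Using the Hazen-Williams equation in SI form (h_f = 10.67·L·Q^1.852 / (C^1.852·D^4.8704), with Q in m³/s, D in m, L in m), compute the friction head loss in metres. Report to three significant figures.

h_f ≈ 6.36 m

h_f = 10.67·2080·0.373^1.852 / (129^1.852·0.578^4.8704) = 6.364 m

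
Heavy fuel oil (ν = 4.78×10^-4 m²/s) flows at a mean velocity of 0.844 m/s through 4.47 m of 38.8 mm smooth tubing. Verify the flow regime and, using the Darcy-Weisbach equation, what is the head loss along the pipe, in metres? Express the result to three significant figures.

Re = VD/ν = 0.844·0.03880/4.78×10^-4 = 68.5 → laminar (Re < 2300)
f = 64/Re = 0.9342
h_f = f(L/D)V²/(2g) = 0.9342·(4.47/0.03880)·0.844²/(2·9.81) = 3.907 m

h_f ≈ 3.91 m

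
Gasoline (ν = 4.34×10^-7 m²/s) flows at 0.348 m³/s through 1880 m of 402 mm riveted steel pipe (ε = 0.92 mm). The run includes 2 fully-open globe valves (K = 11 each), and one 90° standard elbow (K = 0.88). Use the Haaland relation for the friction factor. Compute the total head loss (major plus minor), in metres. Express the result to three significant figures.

V = 4Q/(πD²) = 2.742 m/s; V²/2g = 0.3832 m
Re = 2.54×10^6, ε/D = 0.00229 → f = 0.02439 (Haaland)
Major: h_f = f(L/D)·V²/2g = 0.02439·4677·0.3832 = 43.70 m
Minor: ΣK = 22.9; h_m = ΣK·V²/2g = 8.767 m
Total H_L = 43.70 + 8.767 = 52.47 m

H_L ≈ 52.5 m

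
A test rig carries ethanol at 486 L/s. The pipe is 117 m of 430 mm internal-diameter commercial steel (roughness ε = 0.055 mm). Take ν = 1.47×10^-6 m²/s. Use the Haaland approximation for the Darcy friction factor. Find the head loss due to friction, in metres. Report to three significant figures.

h_f ≈ 2.13 m

V = 4Q/(πD²) = 4·0.486/(π·0.430²) = 3.347 m/s
Re = VD/ν = 3.347·0.430/1.47×10^-6 = 9.79×10^5 → turbulent
ε/D = 0.055/430 = 1.28×10^-4
Haaland: f = 0.01374
h_f = f(L/D)V²/(2g) = 0.01374·(117/0.430)·3.347²/(2·9.81) = 2.134 m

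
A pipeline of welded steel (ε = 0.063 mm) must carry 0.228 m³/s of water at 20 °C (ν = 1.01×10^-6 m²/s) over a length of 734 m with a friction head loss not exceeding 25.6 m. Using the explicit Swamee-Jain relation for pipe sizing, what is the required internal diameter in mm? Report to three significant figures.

D ≈ 288 mm

Swamee-Jain (Type III): D = 0.66·[ε^1.25·(LQ²/(gh_f))^4.75 + ν·Q^9.4·(L/(gh_f))^5.2]^0.04
LQ²/(gh_f) = 0.1519; L/(gh_f) = 2.923
Term 1 = ε^1.25·(…)^4.75 = 7.28×10^-10; Term 2 = ν·Q^9.4·(…)^5.2 = 2.46×10^-10
D = 0.66·(7.28×10^-10 + 2.46×10^-10)^0.04 = 0.2878 m = 288 mm
Check: V = 3.50 m/s, Re = 9.99×10^5, f = 0.01497, h_f = 23.9 m ≈ 25.6 m ✓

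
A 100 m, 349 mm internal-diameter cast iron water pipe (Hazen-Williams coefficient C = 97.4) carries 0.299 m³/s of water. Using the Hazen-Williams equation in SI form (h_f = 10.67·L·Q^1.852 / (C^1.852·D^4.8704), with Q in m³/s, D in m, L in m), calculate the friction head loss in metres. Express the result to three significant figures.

h_f = 10.67·100·0.299^1.852 / (97.4^1.852·0.349^4.8704) = 3.990 m

h_f ≈ 3.99 m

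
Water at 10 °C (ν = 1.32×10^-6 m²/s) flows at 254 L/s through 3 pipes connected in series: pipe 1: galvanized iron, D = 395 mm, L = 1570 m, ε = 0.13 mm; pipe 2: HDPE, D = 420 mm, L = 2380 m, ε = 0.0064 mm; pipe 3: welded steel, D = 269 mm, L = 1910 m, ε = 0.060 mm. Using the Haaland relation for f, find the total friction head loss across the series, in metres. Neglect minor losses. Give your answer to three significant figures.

H ≈ 134 m

Pipe 1: V = 2.073 m/s, Re = 6.20×10^5, ε/D = 3.29×10^-4, f = 0.01619, h_1 = f(L/D)V²/2g = 14.09 m
Pipe 2: V = 1.833 m/s, Re = 5.83×10^5, ε/D = 1.52×10^-5, f = 0.01291, h_2 = f(L/D)V²/2g = 12.53 m
Pipe 3: V = 4.469 m/s, Re = 9.11×10^5, ε/D = 2.23×10^-4, f = 0.01492, h_3 = f(L/D)V²/2g = 107.8 m
Series → Q common, losses add: H = Σh = 134.5 m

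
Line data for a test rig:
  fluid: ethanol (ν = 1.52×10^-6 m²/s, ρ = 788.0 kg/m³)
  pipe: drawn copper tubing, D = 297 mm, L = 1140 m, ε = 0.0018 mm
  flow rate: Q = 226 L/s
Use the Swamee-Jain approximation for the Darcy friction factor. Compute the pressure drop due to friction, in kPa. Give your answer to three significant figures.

V = 4Q/(πD²) = 4·0.226/(π·0.297²) = 3.262 m/s
Re = VD/ν = 3.262·0.297/1.52×10^-6 = 6.37×10^5 → turbulent
ε/D = 0.0018/297 = 6.06×10^-6
Swamee-Jain: f = 0.01265
h_f = f(L/D)V²/(2g) = 0.01265·(1140/0.297)·3.262²/(2·9.81) = 26.35 m
Δp = ρg·h_f = 788.0·9.81·26.35 = 203.7 kPa

Δp ≈ 204 kPa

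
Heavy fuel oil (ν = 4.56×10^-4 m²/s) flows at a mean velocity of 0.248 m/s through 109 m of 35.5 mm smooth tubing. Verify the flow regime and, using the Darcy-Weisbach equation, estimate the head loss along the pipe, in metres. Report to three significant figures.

h_f ≈ 31.9 m

Re = VD/ν = 0.248·0.03550/4.56×10^-4 = 19.3 → laminar (Re < 2300)
f = 64/Re = 3.315
h_f = f(L/D)V²/(2g) = 3.315·(109/0.03550)·0.248²/(2·9.81) = 31.91 m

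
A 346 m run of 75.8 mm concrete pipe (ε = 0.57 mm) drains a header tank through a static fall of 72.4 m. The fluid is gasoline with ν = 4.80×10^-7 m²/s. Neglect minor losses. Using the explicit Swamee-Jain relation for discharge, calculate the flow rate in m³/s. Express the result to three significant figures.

Q ≈ 0.0135 m³/s

Swamee-Jain (Type II): Q = -0.965·√(gD⁵h_f/L)·ln[ε/(3.7D) + √(3.17ν²L/(gD³h_f))]
√(gD⁵h_f/L) = √(9.81·0.0758⁵·72.4/346) = 0.002266
ε/(3.7D) = 0.00203; √(3.17ν²L/(gD³h_f)) = 2.86×10^-5
Q = -0.965·0.002266·ln(0.002061) = 0.01353 m³/s
Check: V = 3.00 m/s, Re = 4.73×10^5, f = 0.03474, h_f = 72.6 m ≈ 72.4 m ✓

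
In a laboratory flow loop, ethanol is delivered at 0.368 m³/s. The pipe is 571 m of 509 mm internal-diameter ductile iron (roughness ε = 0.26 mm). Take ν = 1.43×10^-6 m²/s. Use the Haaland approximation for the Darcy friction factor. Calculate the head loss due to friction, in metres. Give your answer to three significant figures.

V = 4Q/(πD²) = 4·0.368/(π·0.509²) = 1.809 m/s
Re = VD/ν = 1.809·0.509/1.43×10^-6 = 6.44×10^5 → turbulent
ε/D = 0.26/509 = 5.11×10^-4
Haaland: f = 0.01747
h_f = f(L/D)V²/(2g) = 0.01747·(571/0.509)·1.809²/(2·9.81) = 3.267 m

h_f ≈ 3.27 m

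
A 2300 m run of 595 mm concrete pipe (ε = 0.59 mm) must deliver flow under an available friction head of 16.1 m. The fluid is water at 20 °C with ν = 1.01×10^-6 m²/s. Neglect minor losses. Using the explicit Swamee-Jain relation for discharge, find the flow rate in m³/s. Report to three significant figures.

Q ≈ 0.564 m³/s

Swamee-Jain (Type II): Q = -0.965·√(gD⁵h_f/L)·ln[ε/(3.7D) + √(3.17ν²L/(gD³h_f))]
√(gD⁵h_f/L) = √(9.81·0.595⁵·16.1/2300) = 0.07156
ε/(3.7D) = 2.68×10^-4; √(3.17ν²L/(gD³h_f)) = 1.50×10^-5
Q = -0.965·0.07156·ln(2.830×10^-4) = 0.5642 m³/s
Check: V = 2.03 m/s, Re = 1.20×10^6, f = 0.01993, h_f = 16.2 m ≈ 16.1 m ✓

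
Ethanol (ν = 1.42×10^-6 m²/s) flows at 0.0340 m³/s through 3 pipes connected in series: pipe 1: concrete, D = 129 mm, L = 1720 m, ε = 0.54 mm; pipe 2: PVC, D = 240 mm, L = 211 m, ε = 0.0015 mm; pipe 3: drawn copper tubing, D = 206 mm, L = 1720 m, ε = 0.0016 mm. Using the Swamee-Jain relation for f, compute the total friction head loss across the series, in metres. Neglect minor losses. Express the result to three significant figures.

Pipe 1: V = 2.601 m/s, Re = 2.36×10^5, ε/D = 0.00419, f = 0.02941, h_1 = f(L/D)V²/2g = 135.3 m
Pipe 2: V = 0.7516 m/s, Re = 1.27×10^5, ε/D = 6.25×10^-6, f = 0.01705, h_2 = f(L/D)V²/2g = 0.4315 m
Pipe 3: V = 1.020 m/s, Re = 1.48×10^5, ε/D = 7.77×10^-6, f = 0.01654, h_3 = f(L/D)V²/2g = 7.327 m
Series → Q common, losses add: H = Σh = 143.0 m

H ≈ 143 m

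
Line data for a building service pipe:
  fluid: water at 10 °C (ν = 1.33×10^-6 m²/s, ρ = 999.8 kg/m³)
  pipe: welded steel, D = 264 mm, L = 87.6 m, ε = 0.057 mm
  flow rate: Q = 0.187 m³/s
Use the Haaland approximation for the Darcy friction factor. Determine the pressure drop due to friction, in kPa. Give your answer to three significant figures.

Δp ≈ 29.2 kPa

V = 4Q/(πD²) = 4·0.187/(π·0.264²) = 3.416 m/s
Re = VD/ν = 3.416·0.264/1.33×10^-6 = 6.78×10^5 → turbulent
ε/D = 0.057/264 = 2.16×10^-4
Haaland: f = 0.01510
h_f = f(L/D)V²/(2g) = 0.01510·(87.6/0.264)·3.416²/(2·9.81) = 2.981 m
Δp = ρg·h_f = 999.8·9.81·2.981 = 29.23 kPa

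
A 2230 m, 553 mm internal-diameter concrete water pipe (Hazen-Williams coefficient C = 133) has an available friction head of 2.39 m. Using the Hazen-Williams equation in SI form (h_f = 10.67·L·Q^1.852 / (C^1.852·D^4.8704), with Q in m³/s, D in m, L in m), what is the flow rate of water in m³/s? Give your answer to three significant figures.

Rearranging: Q = [h_f·C^1.852·D^4.8704 / (10.67·L)]^(1/1.852)
Q = [2.39·133^1.852·0.553^4.8704 / (10.67·2230)]^0.540 = 0.1943 m³/s

Q ≈ 0.194 m³/s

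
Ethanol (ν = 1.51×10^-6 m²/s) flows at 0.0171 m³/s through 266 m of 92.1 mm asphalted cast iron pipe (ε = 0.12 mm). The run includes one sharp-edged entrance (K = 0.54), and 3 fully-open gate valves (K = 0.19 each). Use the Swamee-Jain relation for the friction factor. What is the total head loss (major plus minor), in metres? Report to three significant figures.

H_L ≈ 22.3 m

V = 4Q/(πD²) = 2.567 m/s; V²/2g = 0.3358 m
Re = 1.57×10^5, ε/D = 0.00130 → f = 0.02262 (Swamee-Jain)
Major: h_f = f(L/D)·V²/2g = 0.02262·2888·0.3358 = 21.93 m
Minor: ΣK = 1.11; h_m = ΣK·V²/2g = 0.3727 m
Total H_L = 21.93 + 0.3727 = 22.31 m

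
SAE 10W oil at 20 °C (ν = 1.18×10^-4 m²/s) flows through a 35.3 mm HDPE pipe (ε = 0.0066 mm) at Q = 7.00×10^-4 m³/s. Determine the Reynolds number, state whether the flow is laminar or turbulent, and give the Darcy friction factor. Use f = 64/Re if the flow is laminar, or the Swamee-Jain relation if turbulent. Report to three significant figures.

Re ≈ 214; laminar; f = 64/Re ≈ 0.299

V = 4Q/(πD²) = 0.7153 m/s
Re = VD/ν = 0.7153·0.0353/1.18×10^-4 = 214
Re < 2300 → laminar → f = 64/Re = 0.2991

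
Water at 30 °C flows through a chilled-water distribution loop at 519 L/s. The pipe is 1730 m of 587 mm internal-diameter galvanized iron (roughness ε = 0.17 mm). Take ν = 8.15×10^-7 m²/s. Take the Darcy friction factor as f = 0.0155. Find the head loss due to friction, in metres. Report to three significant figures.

h_f ≈ 8.56 m

V = 4Q/(πD²) = 4·0.519/(π·0.587²) = 1.918 m/s
h_f = f(L/D)V²/(2g) = 0.01550·(1730/0.587)·1.918²/(2·9.81) = 8.563 m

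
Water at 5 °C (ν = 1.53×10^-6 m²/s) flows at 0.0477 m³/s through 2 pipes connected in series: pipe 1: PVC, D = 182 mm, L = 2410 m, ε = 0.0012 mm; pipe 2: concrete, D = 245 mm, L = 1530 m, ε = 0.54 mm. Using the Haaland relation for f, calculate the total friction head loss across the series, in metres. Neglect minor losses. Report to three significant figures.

H ≈ 42.8 m

Pipe 1: V = 1.834 m/s, Re = 2.18×10^5, ε/D = 6.59×10^-6, f = 0.01528, h_1 = f(L/D)V²/2g = 34.67 m
Pipe 2: V = 1.012 m/s, Re = 1.62×10^5, ε/D = 0.00220, f = 0.02499, h_2 = f(L/D)V²/2g = 8.142 m
Series → Q common, losses add: H = Σh = 42.81 m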